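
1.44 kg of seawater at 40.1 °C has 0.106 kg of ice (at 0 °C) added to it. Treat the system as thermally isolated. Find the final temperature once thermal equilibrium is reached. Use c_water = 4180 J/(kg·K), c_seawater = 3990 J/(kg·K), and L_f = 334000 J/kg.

T_f ≈ 31.5 °C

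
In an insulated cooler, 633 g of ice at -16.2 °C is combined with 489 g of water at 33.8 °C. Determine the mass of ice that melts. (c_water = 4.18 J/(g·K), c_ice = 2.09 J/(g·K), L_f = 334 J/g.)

m_melted ≈ 143 g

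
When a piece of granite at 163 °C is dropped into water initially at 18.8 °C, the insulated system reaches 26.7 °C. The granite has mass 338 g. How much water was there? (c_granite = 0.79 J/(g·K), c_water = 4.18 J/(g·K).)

m ≈ 1100 g

Heat lost by the granite = heat gained by the water:
338·0.79·(163 − 26.7) = m·4.18·(26.7 − 18.8)
33.02 m = 36395  ⇒  m ≈ 1102 g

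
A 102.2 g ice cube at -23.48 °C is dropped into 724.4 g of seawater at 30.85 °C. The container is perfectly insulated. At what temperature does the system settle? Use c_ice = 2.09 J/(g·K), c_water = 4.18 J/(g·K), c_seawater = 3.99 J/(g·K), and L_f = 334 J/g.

Taking heat into each body as positive, Σ m c ΔT = 0:
ice -23.48→0 °C: 102.2·2.09·23.48 = 5015.3; melt ice: 102.2·334 = 34135; meltwater 0→T: 102.2·4.18·T = 427.2 T; seawater: 2890.4(T − 30.85)
3317.6 T = 89167 − 39150 = 50017
T ≈ 15.08 °C (positive, so assuming full melt was valid).

T_f ≈ 15.1 °C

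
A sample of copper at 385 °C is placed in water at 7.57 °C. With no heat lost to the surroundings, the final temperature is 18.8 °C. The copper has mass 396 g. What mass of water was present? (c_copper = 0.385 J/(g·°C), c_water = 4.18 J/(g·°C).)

m ≈ 1190 g

Heat lost by the copper = heat gained by the water:
396·0.385·(385 − 18.8) = m·4.18·(18.8 − 7.57)
46.94 m = 55831  ⇒  m ≈ 1189 g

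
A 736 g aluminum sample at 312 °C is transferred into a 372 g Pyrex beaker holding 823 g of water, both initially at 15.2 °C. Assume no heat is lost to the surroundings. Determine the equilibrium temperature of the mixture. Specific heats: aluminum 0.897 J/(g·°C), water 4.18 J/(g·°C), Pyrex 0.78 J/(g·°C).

T_f ≈ 59.8 °C

Net heat exchanged in the isolated system is zero:
736·0.897·(T − 312) + 823·4.18·(T − 15.2) + 372·0.78·(T − 15.2) = 0
660.19(T − 312) + 3440.1(T − 15.2) + 290.16(T − 15.2) = 0
(660.19 + 3440.1 + 290.16) T = 660.19·312 + 3440.1·15.2 + 290.16·15.2
T = 262680/4390.5 ≈ 59.83 °C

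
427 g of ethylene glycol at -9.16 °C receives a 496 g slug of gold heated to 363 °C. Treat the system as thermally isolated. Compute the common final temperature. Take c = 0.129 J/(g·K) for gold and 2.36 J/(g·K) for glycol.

T_f ≈ 13.1 °C

T_f = Σ m_i c_i T_i / Σ m_i c_i:
T_f = (63.98×363 + 1007.7×(-9.16)) / (63.98 + 1007.7)
    = 13995 / 1071.7 ≈ 13.06 °C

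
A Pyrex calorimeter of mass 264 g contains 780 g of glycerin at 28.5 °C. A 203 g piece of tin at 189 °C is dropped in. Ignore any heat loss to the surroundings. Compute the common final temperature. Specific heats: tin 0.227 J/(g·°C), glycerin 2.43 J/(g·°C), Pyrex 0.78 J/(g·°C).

Heat gained plus heat lost sum to zero:
203*0.227*(T − 189) + 780*2.43*(T − 28.5) + 264*0.78*(T − 28.5) = 0
2147.4 T = 68597
T = 68597 / 2147.4 = 31.9 °C

T_f ≈ 31.9 °C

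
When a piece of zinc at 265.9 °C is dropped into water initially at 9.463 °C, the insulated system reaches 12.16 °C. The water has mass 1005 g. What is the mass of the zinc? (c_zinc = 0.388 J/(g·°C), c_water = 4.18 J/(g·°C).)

Energy conservation, ΣQ = 0:
m·0.388·(12.16 − 265.9) + 1005·4.18·(12.16 − 9.463) = 0
-98.45 m = -11330
m = -11330/-98.45 ≈ 115.1 g

m ≈ 115 g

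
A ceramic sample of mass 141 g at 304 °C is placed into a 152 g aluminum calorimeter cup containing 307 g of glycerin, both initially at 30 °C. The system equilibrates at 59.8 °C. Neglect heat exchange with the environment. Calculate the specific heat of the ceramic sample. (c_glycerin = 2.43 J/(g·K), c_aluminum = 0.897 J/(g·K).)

c ≈ 0.764 J/(g·K)

Conservation of energy gives ΣQ = 0:
141×c×(59.8 − 304) + 307×2.43×(59.8 − 30) + 152×0.897×(59.8 − 30) = 0
-34432 c = -26294
c = -26294/-34432 ≈ 0.7636 J/(g·K)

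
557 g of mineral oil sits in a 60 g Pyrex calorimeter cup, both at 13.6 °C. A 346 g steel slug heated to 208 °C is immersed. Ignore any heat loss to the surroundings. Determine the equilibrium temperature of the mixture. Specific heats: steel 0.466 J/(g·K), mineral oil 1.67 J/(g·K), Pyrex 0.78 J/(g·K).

T_f ≈ 41.1 °C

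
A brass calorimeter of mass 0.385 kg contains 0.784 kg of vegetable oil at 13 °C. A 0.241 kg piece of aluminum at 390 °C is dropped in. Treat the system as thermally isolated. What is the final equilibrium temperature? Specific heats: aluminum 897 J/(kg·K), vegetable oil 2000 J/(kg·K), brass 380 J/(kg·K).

T_f is the heat-capacity-weighted average of the initial temperatures:
T_f = (216.18*390 + 1568*13 + 146.3*13) / (216.18 + 1568 + 146.3)
    = 106595 / 1930.5 ≈ 55.22 °C

T_f ≈ 55.2 °C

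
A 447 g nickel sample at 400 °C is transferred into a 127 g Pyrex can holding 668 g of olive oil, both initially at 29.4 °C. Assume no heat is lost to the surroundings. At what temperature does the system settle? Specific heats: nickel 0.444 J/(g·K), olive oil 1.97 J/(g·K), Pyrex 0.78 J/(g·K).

T_f ≈ 75.0 °C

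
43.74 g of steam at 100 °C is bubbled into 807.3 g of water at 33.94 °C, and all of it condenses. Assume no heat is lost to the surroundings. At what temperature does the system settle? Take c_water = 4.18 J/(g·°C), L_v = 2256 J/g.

T_f ≈ 65.1 °C

Taking heat into each body as positive, Σ m c ΔT = 0:
steam→water at 100 °C releases m L_v = 43.74·2256 = 98677; condensed water 100 °C→T: 182.83(T − 100); original water: 3374.5(T − 33.94)
3557.3 T = 98677 + 18283 + 114531 = 231492
T ≈ 65.07 °C — below 100 °C, confirming all the steam condensed.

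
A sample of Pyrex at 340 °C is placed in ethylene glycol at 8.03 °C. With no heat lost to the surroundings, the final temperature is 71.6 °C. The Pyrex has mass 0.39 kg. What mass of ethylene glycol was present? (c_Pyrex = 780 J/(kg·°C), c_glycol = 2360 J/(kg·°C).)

m ≈ 0.544 kg

|Q_Pyrex| = |Q_glycol|:
0.39×780×(340 − 71.6) = m×2360×(71.6 − 8.03)
150025 m = 81647  ⇒  m ≈ 0.5442 kg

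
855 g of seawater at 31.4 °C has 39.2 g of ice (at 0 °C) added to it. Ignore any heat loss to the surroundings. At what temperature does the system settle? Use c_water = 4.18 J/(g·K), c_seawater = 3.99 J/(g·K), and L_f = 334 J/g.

T_f ≈ 26.3 °C

Sum of m c ΔT and latent-heat terms is zero:
latent heat to melt: 39.2·334 = 13093; warm the meltwater: 163.86 T; seawater: 3411.5(T − 31.4)
3575.3 T = 107120 − 13093 = 94027
T ≈ 26.30 °C — above 0 °C, consistent with complete melting.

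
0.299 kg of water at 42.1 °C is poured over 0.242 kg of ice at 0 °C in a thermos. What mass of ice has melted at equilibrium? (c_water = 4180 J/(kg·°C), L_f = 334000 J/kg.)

Cooling the water to 0 °C releases 0.299·4180·42.1 = 52617 J.
To melt every bit of ice: 0.242·334000 = 80828 J.
That's not enough to melt it all — equilibrium is at 0 °C with ice remaining.
m_melt = 52617 / L_f = 0.1575 kg.

m_melted ≈ 0.158 kg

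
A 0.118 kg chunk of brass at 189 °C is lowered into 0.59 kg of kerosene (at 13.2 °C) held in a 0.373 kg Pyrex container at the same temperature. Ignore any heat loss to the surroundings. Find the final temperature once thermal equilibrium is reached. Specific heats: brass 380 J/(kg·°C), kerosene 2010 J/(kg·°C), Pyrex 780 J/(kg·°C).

T_f ≈ 18.4 °C

With ΣQ=0 the equilibrium temperature is the m·c-weighted mean:
T_f = (44.84*189 + 1185.9*13.2 + 290.94*13.2) / (44.84 + 1185.9 + 290.94)
    = 27969 / 1521.7 ≈ 18.38 °C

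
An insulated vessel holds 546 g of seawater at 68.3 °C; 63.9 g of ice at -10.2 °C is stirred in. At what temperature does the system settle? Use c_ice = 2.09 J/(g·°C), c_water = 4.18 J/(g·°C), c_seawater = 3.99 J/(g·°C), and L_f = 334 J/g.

Taking heat into each body as positive, Σ m c ΔT = 0:
warm ice to 0 °C: 63.9·2.09·(0 − (-10.2)) = 1362.2; melt ice: 63.9·334 = 21343; warm the meltwater: 267.1 T; seawater cools: 546·3.99·(T − 68.3) = 2178.5(T − 68.3)
2445.6 T = 148794 − 22705 = 126089
T ≈ 51.56 °C. Since T > 0 °C, the all-ice-melts assumption holds.

T_f ≈ 51.6 °C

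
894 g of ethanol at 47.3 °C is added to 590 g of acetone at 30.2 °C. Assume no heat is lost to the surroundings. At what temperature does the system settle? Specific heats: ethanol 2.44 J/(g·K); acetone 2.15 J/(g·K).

T_f is the heat-capacity-weighted average of the initial temperatures:
T_f = (2181.4×47.3 + 1268.5×30.2) / (2181.4 + 1268.5)
    = 141487 / 3449.9 ≈ 41.01 °C

T_f ≈ 41.0 °C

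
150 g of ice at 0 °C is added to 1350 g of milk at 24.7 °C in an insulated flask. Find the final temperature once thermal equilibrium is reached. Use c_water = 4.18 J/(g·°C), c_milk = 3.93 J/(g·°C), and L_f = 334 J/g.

T_f ≈ 13.6 °C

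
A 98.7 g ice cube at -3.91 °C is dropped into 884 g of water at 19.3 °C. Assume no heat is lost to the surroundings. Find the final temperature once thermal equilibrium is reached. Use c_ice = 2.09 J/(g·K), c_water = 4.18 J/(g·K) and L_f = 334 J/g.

Setting the total heat transfer to zero:
warm ice to 0 °C: 98.7·2.09·(0 − (-3.91)) = 806.57
  fusion: m_ice L_f = 98.7·334 = 32966
  meltwater 0→T: 98.7·4.18·T = 412.57 T
  water cools: 884·4.18·(T − 19.3) = 3695.1(T − 19.3)
4107.7 T = 71316 − 33772 = 37543
T ≈ 9.14 °C (positive, so assuming full melt was valid).

T_f ≈ 9.1 °C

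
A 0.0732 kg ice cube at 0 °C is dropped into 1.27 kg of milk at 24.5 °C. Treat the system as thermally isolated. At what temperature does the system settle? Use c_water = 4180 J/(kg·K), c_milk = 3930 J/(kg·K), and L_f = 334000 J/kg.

T_f ≈ 18.5 °C

Let T be the final temperature. ΣQ_i = 0:
melt ice: 0.0732×334000 = 24449; warm the meltwater: 305.98 T; milk cools: 1.27×3930×(T − 24.5) = 4991.1(T − 24.5)
5297.1 T = 122282 − 24449 = 97833
T ≈ 18.47 °C (positive, so assuming full melt was valid).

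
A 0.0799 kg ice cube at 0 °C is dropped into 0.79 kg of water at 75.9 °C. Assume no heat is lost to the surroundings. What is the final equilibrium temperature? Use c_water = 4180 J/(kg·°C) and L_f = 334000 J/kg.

T_f ≈ 61.6 °C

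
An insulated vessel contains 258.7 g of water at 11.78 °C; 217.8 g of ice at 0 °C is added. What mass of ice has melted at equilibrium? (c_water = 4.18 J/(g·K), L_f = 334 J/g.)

Heat available from the water dropping to 0 °C: 258.7·4.18·11.78 = 12738 J.
To melt every bit of ice: 217.8·334 = 72745 J.
Since 12738 < 72745 J, not all the ice melts; equilibrium is at 0 °C.
m_melted·334 = 12738  ⇒  m_melted ≈ 38.14 g.

m_melted ≈ 38.1 g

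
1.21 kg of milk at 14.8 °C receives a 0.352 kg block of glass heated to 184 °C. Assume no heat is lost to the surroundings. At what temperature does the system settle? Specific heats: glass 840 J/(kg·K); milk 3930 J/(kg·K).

T_f ≈ 24.7 °C

Heat gained plus heat lost sum to zero:
0.352*840*(T − 184) + 1.21*3930*(T − 14.8) = 0
295.68(T − 184) + 4755.3(T − 14.8) = 0
5051 T = 124784
T ≈ 24.70 °C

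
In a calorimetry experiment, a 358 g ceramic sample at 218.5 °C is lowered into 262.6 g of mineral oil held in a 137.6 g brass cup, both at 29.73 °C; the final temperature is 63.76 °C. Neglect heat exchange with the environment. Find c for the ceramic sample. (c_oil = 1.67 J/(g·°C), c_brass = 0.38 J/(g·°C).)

Net heat exchanged in the isolated system is zero:
358·c·(63.76 − 218.5) + 262.6·1.67·(63.76 − 29.73) + 137.6·0.38·(63.76 − 29.73) = 0
-55397 c = -16703
c = -16703/-55397 ≈ 0.3015 J/(g·°C)

c ≈ 0.302 J/(g·°C)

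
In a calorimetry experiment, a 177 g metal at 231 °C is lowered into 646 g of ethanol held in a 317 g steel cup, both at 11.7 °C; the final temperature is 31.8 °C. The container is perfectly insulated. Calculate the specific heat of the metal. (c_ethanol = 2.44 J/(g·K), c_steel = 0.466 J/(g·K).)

c ≈ 0.983 J/(g·K)

Let T be the final temperature. ΣQ_i = 0:
177·c·(31.8 − 231) + 646·2.44·(31.8 − 11.7) + 317·0.466·(31.8 − 11.7) = 0
-35258 c = -34652
c = -34652/-35258 ≈ 0.9828 J/(g·K)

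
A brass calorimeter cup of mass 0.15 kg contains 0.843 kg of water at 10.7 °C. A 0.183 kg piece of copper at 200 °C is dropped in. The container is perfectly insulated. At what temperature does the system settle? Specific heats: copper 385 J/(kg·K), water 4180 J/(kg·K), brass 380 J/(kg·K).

T_f ≈ 14.4 °C

Conservation of energy gives ΣQ = 0:
0.183*385*(T − 200) + 0.843*4180*(T − 10.7) + 0.15*380*(T − 10.7) = 0
70.45(T − 200) + 3523.7(T − 10.7) + 57(T − 10.7) = 0
3651.2 T = 52405
T = 52405 / 3651.2 = 14.4 °C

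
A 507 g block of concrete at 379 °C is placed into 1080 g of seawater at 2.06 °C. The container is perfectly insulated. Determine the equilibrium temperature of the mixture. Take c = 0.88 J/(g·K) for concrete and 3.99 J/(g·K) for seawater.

T_f = Σ m_i c_i T_i / Σ m_i c_i:
T_f = (446.16·379 + 4309.2·2.06) / (446.16 + 4309.2)
    = 177972 / 4755.4 ≈ 37.43 °C

T_f ≈ 37.4 °C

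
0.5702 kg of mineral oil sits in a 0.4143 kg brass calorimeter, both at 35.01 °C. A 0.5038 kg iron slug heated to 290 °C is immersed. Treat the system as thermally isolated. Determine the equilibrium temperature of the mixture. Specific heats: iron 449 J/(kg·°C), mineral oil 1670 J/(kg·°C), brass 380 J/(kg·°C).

Heat gained plus heat lost sum to zero:
0.5038·449·(T − 290) + 0.5702·1670·(T − 35.01) + 0.4143·380·(T − 35.01) = 0
226.21(T − 290) + 952.23(T − 35.01) + 157.43(T − 35.01) = 0
1335.9 T = 104449
T ≈ 78.19 °C

T_f ≈ 78.2 °C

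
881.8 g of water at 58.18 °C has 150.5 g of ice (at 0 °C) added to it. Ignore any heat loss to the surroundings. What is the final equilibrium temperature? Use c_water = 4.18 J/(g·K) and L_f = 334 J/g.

Taking heat into each body as positive, Σ m c ΔT = 0:
melt ice: 150.5×334 = 50267
  warm the meltwater: 629.09 T
  water cools: 881.8×4.18×(T − 58.18) = 3685.9(T − 58.18)
4315 T = 214447 − 50267 = 164180
T ≈ 38.05 °C (positive, so assuming full melt was valid).

T_f ≈ 38.0 °C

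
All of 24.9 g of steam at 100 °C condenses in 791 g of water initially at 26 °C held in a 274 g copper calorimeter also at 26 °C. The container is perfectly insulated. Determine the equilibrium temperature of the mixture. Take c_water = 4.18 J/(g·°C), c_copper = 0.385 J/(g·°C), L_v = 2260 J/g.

Net heat exchanged in the isolated system is zero:
latent heat released on condensation: 24.9×2260 = 56274; condensed water 100 °C→T: 104.08(T − 100); original water: 3306.4(T − 26); copper cup: 274×0.385×(T − 26) = 105.49(T − 26)
3516 T = 56274 + 10408 + 88709 = 155391
T ≈ 44.20 °C, under the boiling point, so the assumption holds.

T_f ≈ 44.2 °C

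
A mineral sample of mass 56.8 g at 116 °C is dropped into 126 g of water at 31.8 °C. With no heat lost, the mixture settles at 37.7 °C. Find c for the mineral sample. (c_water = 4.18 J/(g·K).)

c ≈ 0.699 J/(g·K)

Net heat exchanged in the isolated system is zero:
56.8×c×(37.7 − 116) + 126×4.18×(37.7 − 31.8) = 0
-4447.4 c = -3107.4
c = -3107.4/-4447.4 ≈ 0.6987 J/(g·K)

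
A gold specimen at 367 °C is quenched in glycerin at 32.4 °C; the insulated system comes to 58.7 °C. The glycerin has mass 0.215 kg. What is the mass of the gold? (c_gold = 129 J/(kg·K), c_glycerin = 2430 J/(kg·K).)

m ≈ 0.345 kg

Conservation of energy gives ΣQ = 0:
m·129·(58.7 − 367) + 0.215·2430·(58.7 − 32.4) = 0
-39771 m = -13740
m = -13740/-39771 ≈ 0.3455 kg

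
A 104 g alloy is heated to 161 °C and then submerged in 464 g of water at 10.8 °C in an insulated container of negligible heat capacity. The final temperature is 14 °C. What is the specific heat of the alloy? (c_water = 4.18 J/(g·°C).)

c ≈ 0.406 J/(g·°C)

Heat lost by the alloy = heat gained by the water:
104×c×(161 − 14) = 464×4.18×(14 − 10.8)
15288 c = 6206.5  ⇒  c ≈ 0.406 J/(g·°C)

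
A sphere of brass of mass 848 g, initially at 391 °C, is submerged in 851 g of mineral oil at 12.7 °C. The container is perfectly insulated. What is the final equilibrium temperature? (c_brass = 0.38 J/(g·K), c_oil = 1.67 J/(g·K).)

Conservation of energy gives ΣQ = 0:
848*0.38*(T − 391) + 851*1.67*(T − 12.7) = 0
322.24(T − 391) + 1421.2(T − 12.7) = 0
1743.4 T = 144045
T = 144045/1743.4 ≈ 82.62 °C

T_f ≈ 82.6 °C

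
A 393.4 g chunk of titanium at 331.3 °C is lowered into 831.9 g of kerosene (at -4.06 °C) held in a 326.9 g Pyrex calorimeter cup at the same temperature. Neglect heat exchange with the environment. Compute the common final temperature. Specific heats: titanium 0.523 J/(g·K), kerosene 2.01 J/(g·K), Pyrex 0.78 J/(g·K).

T_f ≈ 28.3 °C

Taking heat into each body as positive, Σ m c ΔT = 0:
393.4·0.523·(T − 331.3) + 831.9·2.01·(T − (-4.06)) + 326.9·0.78·(T − (-4.06)) = 0
205.75(T − 331.3) + 1672.1(T − (-4.06)) + 254.98(T − (-4.06)) = 0
2132.8 T = 60340
T = 60340 / 2132.8 = 28.3 °C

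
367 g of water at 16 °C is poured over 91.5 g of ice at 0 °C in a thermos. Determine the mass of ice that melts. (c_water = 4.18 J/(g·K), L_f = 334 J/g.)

m_melted ≈ 73.5 g

Heat available from the water dropping to 0 °C: 367·4.18·16 = 24545 J.
Melting all 91.5 g of ice would need 91.5·334 = 30561 J.
That's not enough to melt it all — equilibrium is at 0 °C with ice remaining.
Mass melted = 24545/334 ≈ 73.49 g.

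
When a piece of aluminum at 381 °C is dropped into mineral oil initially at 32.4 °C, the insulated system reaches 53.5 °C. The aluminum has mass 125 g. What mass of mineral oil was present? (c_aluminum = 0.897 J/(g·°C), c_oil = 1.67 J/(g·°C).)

Conservation of energy gives ΣQ = 0:
125·0.897·(53.5 − 381) + m·1.67·(53.5 − 32.4) = 0
35.24 m = 36721
m = 36721/35.24 ≈ 1042 g

m ≈ 1040 g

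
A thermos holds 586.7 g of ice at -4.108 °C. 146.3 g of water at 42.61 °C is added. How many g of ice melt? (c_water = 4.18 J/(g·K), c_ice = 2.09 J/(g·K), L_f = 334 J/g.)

m_melted ≈ 62.9 g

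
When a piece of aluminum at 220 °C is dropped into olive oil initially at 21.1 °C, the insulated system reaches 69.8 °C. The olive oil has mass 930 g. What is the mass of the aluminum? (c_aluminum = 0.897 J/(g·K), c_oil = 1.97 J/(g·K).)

m ≈ 662 g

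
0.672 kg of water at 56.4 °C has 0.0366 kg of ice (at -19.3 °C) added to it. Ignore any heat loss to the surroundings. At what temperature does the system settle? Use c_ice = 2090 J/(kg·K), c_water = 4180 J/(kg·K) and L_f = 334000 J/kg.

Energy conservation, ΣQ = 0:
ice -19.3→0 °C: 0.0366×2090×19.3 = 1476.3; latent heat to melt: 0.0366×334000 = 12224; meltwater 0→T: 0.0366×4180×T = 152.99 T; water: 2809(T − 56.4)
2961.9 T = 158425 − 13701 = 144725
T ≈ 48.86 °C (positive, so assuming full melt was valid).

T_f ≈ 48.9 °C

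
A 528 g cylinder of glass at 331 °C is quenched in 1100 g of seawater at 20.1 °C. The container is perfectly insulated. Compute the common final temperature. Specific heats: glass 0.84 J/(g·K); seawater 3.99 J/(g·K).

T_f ≈ 48.6 °C

Heat gained plus heat lost sum to zero:
528*0.84*(T − 331) + 1100*3.99*(T − 20.1) = 0
(443.52 + 4389) T = 443.52*331 + 4389*20.1
T = 235024/4832.5 ≈ 48.63 °C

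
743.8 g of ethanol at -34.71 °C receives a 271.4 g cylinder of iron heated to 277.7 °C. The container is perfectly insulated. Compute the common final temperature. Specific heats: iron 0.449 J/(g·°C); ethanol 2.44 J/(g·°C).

T_f ≈ -15.1 °C

Heat lost by the iron equals heat gained by the ethanol:
271.4·0.449·(277.7 − T) = 743.8·2.44·(T − (-34.71))
121.86(277.7 − T) = 1814.9(T − (-34.71))
1936.7 T = -29154  ⇒  T ≈ -15.05 °C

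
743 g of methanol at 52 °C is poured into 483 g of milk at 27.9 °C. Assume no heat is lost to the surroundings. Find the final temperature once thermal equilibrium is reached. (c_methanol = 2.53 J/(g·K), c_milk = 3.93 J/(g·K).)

T_f ≈ 39.9 °C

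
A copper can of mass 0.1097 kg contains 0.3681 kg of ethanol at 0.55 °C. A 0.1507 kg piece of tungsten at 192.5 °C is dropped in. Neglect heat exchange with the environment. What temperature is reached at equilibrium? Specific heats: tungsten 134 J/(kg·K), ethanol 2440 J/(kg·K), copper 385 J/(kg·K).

T_f ≈ 4.6 °C

Energy conservation, ΣQ = 0:
0.1507·134·(T − 192.5) + 0.3681·2440·(T − 0.55) + 0.1097·385·(T − 0.55) = 0
20.19(T − 192.5) + 898.16(T − 0.55) + 42.23(T − 0.55) = 0
(20.19 + 898.16 + 42.23) T = 20.19·192.5 + 898.16·0.55 + 42.23·0.55
T = 4404.5/960.59 ≈ 4.59 °C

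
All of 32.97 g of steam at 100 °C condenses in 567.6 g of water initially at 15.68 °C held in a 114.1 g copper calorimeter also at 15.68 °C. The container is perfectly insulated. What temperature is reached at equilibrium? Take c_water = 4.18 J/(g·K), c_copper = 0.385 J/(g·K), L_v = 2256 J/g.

T_f ≈ 49.3 °C

Net heat exchanged in the isolated system is zero:
steam→water at 100 °C releases m L_v = 32.97·2256 = 74380
  condensed water 100 °C→T: 137.81(T − 100)
  original water: 2372.6(T − 15.68)
  copper cup: 114.1·0.385·(T − 15.68) = 43.93(T − 15.68)
2554.3 T = 74380 + 13781 + 37891 = 126052
T ≈ 49.35 °C — below 100 °C, confirming all the steam condensed.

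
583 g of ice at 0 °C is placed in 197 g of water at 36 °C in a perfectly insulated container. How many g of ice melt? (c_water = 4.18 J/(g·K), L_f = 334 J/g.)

m_melted ≈ 88.8 g

Water can give up m c ΔT = 197·4.18·36 = 29645 J before reaching 0 °C.
Fully melting the ice requires m_ice L_f = 583·334 = 194722 J.
That's not enough to melt it all — equilibrium is at 0 °C with ice remaining.
m_melted·334 = 29645  ⇒  m_melted ≈ 88.76 g.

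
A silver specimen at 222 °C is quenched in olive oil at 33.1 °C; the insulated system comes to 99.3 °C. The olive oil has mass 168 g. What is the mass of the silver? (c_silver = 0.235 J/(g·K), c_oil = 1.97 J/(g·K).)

Let T be the final temperature. ΣQ_i = 0:
m·0.235·(99.3 − 222) + 168·1.97·(99.3 − 33.1) = 0
-28.83 m = -21910
m = -21910/-28.83 ≈ 759.8 g

m ≈ 760 g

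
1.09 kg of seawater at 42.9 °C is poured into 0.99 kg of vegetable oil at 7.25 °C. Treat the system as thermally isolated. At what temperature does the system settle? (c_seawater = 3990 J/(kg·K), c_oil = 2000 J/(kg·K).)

T_f ≈ 31.7 °C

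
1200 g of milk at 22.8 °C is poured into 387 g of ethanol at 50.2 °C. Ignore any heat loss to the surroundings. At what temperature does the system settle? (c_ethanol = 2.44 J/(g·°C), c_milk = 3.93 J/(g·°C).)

T_f ≈ 27.4 °C

Energy conservation, ΣQ = 0:
387*2.44*(T − 50.2) + 1200*3.93*(T − 22.8) = 0
5660.3 T = 154928
T = 154928 / 5660.3 = 27.4 °C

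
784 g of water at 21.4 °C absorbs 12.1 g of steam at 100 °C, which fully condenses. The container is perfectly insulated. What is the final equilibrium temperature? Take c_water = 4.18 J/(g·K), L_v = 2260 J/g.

T_f ≈ 30.8 °C

Conservation of energy gives ΣQ = 0:
latent heat released on condensation: 12.1·2260 = 27346
  condensed water 100 °C→T: 50.58(T − 100)
  water warms: 784·4.18·(T − 21.4) = 3277.1(T − 21.4)
3327.7 T = 27346 + 5057.8 + 70130 = 102534
T ≈ 30.81 °C, under the boiling point, so the assumption holds.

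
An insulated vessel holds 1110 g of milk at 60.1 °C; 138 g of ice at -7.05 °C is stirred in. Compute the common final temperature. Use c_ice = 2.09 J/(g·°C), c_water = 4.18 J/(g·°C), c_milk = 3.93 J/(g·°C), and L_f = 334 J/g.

T_f ≈ 43.3 °C

Energy conservation, ΣQ = 0:
warm ice to 0 °C: 138·2.09·(0 − (-7.05)) = 2033.4
  latent heat to melt: 138·334 = 46092
  meltwater 0→T: 138·4.18·T = 576.84 T
  milk cools: 1110·3.93·(T − 60.1) = 4362.3(T − 60.1)
4939.1 T = 262174 − 48125 = 214049
T ≈ 43.34 °C — above 0 °C, consistent with complete melting.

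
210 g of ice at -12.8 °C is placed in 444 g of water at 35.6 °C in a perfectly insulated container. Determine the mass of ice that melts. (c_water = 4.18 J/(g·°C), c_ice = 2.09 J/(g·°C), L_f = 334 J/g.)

Heat available from the water dropping to 0 °C: 444·4.18·35.6 = 66071 J.
Warming the ice to 0 °C takes 210·2.09·12.8 = 5617.9 J, leaving 60453 J for melting.
Fully melting the ice requires m_ice L_f = 210·334 = 70140 J.
60453 J < 70140 J, so only part of the ice melts and the system sits at 0 °C.
m_melt = 60453 / L_f = 181 g.

m_melted ≈ 181 g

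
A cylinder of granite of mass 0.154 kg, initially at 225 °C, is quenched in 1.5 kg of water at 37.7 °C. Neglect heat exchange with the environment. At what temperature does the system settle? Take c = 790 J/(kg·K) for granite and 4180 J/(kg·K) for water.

T_f ≈ 41.3 °C

Heat lost by the granite equals heat gained by the water:
0.154×790×(225 − T) = 1.5×4180×(T − 37.7)
121.66(225 − T) = 6270(T − 37.7)
6391.7 T = 263752  ⇒  T ≈ 41.27 °C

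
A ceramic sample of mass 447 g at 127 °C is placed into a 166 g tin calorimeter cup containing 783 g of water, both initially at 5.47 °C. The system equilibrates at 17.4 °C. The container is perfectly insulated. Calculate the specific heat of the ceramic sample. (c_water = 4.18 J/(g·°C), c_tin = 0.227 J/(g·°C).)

c ≈ 0.806 J/(g·°C)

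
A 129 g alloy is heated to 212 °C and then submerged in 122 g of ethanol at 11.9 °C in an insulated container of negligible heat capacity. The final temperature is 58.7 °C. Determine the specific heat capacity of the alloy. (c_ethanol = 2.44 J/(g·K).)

c ≈ 0.704 J/(g·K)

m_s c (T_s − T_f) = m_ethanol c_ethanol (T_f − T_0):
129·c·(212 − 58.7) = 122·2.44·(58.7 − 11.9)
19776 c = 13931  ⇒  c ≈ 0.7045 J/(g·K)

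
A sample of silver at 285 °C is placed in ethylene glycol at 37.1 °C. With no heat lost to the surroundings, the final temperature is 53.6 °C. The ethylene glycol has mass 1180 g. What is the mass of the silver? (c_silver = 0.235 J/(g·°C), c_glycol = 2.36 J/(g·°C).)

Heat lost by the silver = heat gained by the glycol:
m·0.235·(285 − 53.6) = 1180·2.36·(53.6 − 37.1)
54.38 m = 45949  ⇒  m ≈ 845 g

m ≈ 845 g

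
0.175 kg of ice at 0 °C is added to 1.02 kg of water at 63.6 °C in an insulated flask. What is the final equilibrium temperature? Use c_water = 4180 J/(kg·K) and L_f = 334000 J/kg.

T_f ≈ 42.6 °C

Heat gained plus heat lost sum to zero:
latent heat to melt: 0.175×334000 = 58450; meltwater 0→T: 0.175×4180×T = 731.5 T; water cools: 1.02×4180×(T − 63.6) = 4263.6(T − 63.6)
4995.1 T = 271165 − 58450 = 212715
T ≈ 42.58 °C (positive, so assuming full melt was valid).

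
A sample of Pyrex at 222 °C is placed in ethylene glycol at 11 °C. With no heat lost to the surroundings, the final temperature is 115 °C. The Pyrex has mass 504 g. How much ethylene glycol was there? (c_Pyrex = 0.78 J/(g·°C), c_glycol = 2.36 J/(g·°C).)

Conservation of energy gives ΣQ = 0:
504·0.78·(115 − 222) + m·2.36·(115 − 11) = 0
245.44 m = 42064
m = 42064/245.44 ≈ 171.4 g

m ≈ 171 g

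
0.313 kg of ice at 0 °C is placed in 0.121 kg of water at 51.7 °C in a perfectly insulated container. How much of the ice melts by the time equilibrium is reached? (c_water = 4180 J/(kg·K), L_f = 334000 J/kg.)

m_melted ≈ 0.0783 kg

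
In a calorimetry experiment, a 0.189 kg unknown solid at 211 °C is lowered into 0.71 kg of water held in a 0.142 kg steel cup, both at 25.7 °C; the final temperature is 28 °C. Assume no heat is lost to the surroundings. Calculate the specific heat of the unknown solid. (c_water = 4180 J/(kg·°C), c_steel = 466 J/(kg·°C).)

c ≈ 202 J/(kg·°C)

Conservation of energy gives ΣQ = 0:
0.189·c·(28 − 211) + 0.71·4180·(28 − 25.7) + 0.142·466·(28 − 25.7) = 0
-34.59 c = -6978.1
c = -6978.1/-34.59 ≈ 201.8 J/(kg·°C)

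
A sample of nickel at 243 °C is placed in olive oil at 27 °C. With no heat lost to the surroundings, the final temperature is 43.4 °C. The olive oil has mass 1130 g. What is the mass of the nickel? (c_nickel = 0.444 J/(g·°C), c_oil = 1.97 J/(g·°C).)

Heat lost by the nickel = heat gained by the oil:
m·0.444·(243 − 43.4) = 1130·1.97·(43.4 − 27)
88.62 m = 36508  ⇒  m ≈ 412 g

m ≈ 412 g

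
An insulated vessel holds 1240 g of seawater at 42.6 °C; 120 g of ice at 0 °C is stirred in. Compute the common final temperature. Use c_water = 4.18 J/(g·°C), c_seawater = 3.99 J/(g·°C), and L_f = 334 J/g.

T_f ≈ 31.3 °C

Energy balance with sensible and latent terms:
melt ice: 120·334 = 40080
  warm the meltwater: 501.6 T
  seawater: 4947.6(T − 42.6)
5449.2 T = 210768 − 40080 = 170688
T ≈ 31.32 °C. Since T > 0 °C, the all-ice-melts assumption holds.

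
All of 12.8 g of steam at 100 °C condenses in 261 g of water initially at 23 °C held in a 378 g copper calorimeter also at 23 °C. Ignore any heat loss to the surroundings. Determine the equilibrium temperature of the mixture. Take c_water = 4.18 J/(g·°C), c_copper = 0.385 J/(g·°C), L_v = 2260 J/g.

T_f ≈ 48.6 °C

Taking heat into each body as positive, Σ m c ΔT = 0:
latent heat released on condensation: 12.8·2260 = 28928; condensate cools 100→T: 12.8·4.18·(T − 100) = 53.5(T − 100); original water: 1091(T − 23); cup: 145.53(T − 23)
1290 T = 28928 + 5350.4 + 28440 = 62718
T ≈ 48.62 °C (< 100 °C, so full condensation is consistent).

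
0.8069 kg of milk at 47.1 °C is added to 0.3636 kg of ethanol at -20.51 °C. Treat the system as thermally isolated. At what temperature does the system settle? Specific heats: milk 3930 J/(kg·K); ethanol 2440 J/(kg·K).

Energy conservation, ΣQ = 0:
0.8069·3930·(T − 47.1) + 0.3636·2440·(T − (-20.51)) = 0
3171.1(T − 47.1) + 887.18(T − (-20.51)) = 0
(3171.1 + 887.18) T = 3171.1·47.1 + 887.18·(-20.51)
T ≈ 32.32 °C

T_f ≈ 32.3 °C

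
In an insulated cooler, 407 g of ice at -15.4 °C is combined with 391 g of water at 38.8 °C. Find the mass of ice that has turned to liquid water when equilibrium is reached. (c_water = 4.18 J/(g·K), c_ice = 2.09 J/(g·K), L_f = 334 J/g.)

Water can give up m c ΔT = 391×4.18×38.8 = 63414 J before reaching 0 °C.
Warming the ice to 0 °C takes 407×2.09×15.4 = 13100 J, leaving 50314 J for melting.
To melt every bit of ice: 407×334 = 135938 J.
50314 J < 135938 J, so only part of the ice melts and the system sits at 0 °C.
m_melted×334 = 50314  ⇒  m_melted ≈ 150.6 g.

m_melted ≈ 151 g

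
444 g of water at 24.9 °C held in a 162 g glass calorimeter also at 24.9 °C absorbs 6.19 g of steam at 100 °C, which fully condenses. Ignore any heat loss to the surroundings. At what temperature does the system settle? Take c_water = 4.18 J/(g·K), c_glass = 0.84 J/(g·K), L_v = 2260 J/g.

Net heat exchanged in the isolated system is zero:
latent heat released on condensation: 6.19×2260 = 13989; condensate cools 100→T: 6.19×4.18×(T − 100) = 25.87(T − 100); water warms: 444×4.18×(T − 24.9) = 1855.9(T − 24.9); glass cup: 162×0.84×(T − 24.9) = 136.08(T − 24.9)
2017.9 T = 13989 + 2587.4 + 49601 = 66178
T ≈ 32.80 °C (< 100 °C, so full condensation is consistent).

T_f ≈ 32.8 °C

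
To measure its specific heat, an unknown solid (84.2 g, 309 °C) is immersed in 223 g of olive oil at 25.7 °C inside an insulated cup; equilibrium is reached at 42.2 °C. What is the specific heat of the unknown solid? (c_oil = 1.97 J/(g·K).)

m_s c (T_s − T_f) = m_oil c_oil (T_f − T_0):
84.2×c×(309 − 42.2) = 223×1.97×(42.2 − 25.7)
22465 c = 7248.6  ⇒  c ≈ 0.3227 J/(g·K)

c ≈ 0.323 J/(g·K)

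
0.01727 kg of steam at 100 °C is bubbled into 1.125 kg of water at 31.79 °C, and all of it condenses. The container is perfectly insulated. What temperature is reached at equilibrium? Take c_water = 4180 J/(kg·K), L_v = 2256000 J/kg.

T_f ≈ 41.0 °C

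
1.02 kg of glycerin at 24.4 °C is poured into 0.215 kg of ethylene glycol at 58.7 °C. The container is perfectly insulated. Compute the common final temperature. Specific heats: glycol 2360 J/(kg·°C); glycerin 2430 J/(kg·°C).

Heat gained plus heat lost sum to zero:
0.215×2360×(T − 58.7) + 1.02×2430×(T − 24.4) = 0
507.4(T − 58.7) + 2478.6(T − 24.4) = 0
2986 T = 90262
T = 90262 / 2986 = 30.2 °C

T_f ≈ 30.2 °C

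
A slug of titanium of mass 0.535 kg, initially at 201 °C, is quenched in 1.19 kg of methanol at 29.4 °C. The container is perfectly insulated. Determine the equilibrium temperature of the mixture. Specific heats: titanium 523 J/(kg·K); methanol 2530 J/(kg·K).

T_f ≈ 44.0 °C

T_f = Σ m_i c_i T_i / Σ m_i c_i:
T_f = (279.81·201 + 3010.7·29.4) / (279.81 + 3010.7)
    = 144755 / 3290.5 ≈ 43.99 °C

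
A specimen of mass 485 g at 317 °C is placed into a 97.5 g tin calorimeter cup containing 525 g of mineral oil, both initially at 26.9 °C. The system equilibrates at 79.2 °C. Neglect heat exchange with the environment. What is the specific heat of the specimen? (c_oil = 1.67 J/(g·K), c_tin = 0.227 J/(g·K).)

Taking heat into each body as positive, Σ m c ΔT = 0:
485×c×(79.2 − 317) + 525×1.67×(79.2 − 26.9) + 97.5×0.227×(79.2 − 26.9) = 0
-115333 c = -47012
c = -47012/-115333 ≈ 0.4076 J/(g·K)

c ≈ 0.408 J/(g·K)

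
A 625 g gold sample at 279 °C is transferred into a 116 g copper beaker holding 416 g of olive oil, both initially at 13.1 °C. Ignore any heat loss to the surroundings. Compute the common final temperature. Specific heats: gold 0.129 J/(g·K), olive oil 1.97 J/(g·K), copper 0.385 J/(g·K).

T_f ≈ 35.8 °C

Taking heat into each body as positive, Σ m c ΔT = 0:
625×0.129×(T − 279) + 416×1.97×(T − 13.1) + 116×0.385×(T − 13.1) = 0
80.62(T − 279) + 819.52(T − 13.1) + 44.66(T − 13.1) = 0
(80.62 + 819.52 + 44.66) T = 80.62×279 + 819.52×13.1 + 44.66×13.1
T ≈ 35.79 °C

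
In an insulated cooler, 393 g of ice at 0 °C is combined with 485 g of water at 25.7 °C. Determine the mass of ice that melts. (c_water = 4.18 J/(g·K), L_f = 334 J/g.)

m_melted ≈ 156 g

Cooling the water to 0 °C releases 485×4.18×25.7 = 52102 J.
To melt every bit of ice: 393×334 = 131262 J.
That's not enough to melt it all — equilibrium is at 0 °C with ice remaining.
m_melted×334 = 52102  ⇒  m_melted ≈ 156 g.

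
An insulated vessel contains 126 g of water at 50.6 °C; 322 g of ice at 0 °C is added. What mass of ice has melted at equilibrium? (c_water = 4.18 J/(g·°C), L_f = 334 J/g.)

m_melted ≈ 79.8 g

Cooling the water to 0 °C releases 126·4.18·50.6 = 26650 J.
Fully melting the ice requires m_ice L_f = 322·334 = 107548 J.
That's not enough to melt it all — equilibrium is at 0 °C with ice remaining.
m_melted·334 = 26650  ⇒  m_melted ≈ 79.79 g.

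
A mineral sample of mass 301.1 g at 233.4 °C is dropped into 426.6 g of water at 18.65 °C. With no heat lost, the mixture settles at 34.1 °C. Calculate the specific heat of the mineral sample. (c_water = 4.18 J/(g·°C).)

m_s c (T_s − T_f) = m_water c_water (T_f − T_0):
301.1×c×(233.4 − 34.1) = 426.6×4.18×(34.1 − 18.65)
60009 c = 27550  ⇒  c ≈ 0.4591 J/(g·°C)

c ≈ 0.459 J/(g·°C)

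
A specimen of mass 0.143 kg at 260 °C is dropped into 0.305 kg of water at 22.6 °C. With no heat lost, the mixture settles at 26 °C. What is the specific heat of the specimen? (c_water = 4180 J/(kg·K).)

c ≈ 130 J/(kg·K)

Energy conservation, ΣQ = 0:
0.143·c·(26 − 260) + 0.305·4180·(26 − 22.6) = 0
-33.46 c = -4334.7
c = -4334.7/-33.46 ≈ 129.5 J/(kg·K)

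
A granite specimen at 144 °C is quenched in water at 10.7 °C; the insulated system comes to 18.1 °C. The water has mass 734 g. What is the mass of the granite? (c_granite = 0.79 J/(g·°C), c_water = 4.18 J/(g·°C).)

|Q_granite| = |Q_water|:
m×0.79×(144 − 18.1) = 734×4.18×(18.1 − 10.7)
99.46 m = 22704  ⇒  m ≈ 228.3 g

m ≈ 228 g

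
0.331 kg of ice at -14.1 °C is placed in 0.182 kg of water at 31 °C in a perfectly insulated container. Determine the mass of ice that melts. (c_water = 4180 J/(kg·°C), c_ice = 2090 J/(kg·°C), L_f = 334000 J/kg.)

m_melted ≈ 0.0414 kg

Water can give up m c ΔT = 0.182×4180×31 = 23584 J before reaching 0 °C.
Warming the ice to 0 °C takes 0.331×2090×14.1 = 9754.2 J, leaving 13829 J for melting.
To melt every bit of ice: 0.331×334000 = 110554 J.
13829 J < 110554 J, so only part of the ice melts and the system sits at 0 °C.
Mass melted = 13829/334000 ≈ 0.04141 kg.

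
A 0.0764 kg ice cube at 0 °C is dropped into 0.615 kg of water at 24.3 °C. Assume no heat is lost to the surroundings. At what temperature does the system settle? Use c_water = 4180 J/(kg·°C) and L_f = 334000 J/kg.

T_f ≈ 12.8 °C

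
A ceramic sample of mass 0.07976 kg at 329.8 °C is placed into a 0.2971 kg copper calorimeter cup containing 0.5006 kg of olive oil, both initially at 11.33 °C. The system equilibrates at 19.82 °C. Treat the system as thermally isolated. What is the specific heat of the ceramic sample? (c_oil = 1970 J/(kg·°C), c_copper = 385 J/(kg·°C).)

c ≈ 378 J/(kg·°C)

Setting the total heat transfer to zero:
0.07976×c×(19.82 − 329.8) + 0.5006×1970×(19.82 − 11.33) + 0.2971×385×(19.82 − 11.33) = 0
-24.72 c = -9343.8
c = -9343.8/-24.72 ≈ 377.9 J/(kg·°C)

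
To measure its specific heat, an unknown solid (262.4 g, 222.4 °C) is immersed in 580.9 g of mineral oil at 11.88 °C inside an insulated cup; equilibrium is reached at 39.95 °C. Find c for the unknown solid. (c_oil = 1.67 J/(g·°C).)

c ≈ 0.569 J/(g·°C)

Heat lost by the unknown solid = heat gained by the oil:
262.4×c×(222.4 − 39.95) = 580.9×1.67×(39.95 − 11.88)
47875 c = 27231  ⇒  c ≈ 0.5688 J/(g·°C)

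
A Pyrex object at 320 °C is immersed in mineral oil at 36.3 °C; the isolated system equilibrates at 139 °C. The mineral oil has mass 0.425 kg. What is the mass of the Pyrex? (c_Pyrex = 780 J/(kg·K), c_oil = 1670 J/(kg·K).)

m ≈ 0.516 kg

Heat lost by the Pyrex = heat gained by the oil:
m·780·(320 − 139) = 0.425·1670·(139 − 36.3)
141180 m = 72891  ⇒  m ≈ 0.5163 kg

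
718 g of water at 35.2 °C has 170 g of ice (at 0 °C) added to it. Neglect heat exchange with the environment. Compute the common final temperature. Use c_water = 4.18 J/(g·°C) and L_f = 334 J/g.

Setting the total heat transfer to zero:
latent heat to melt: 170·334 = 56780; meltwater 0→T: 170·4.18·T = 710.6 T; water cools: 718·4.18·(T − 35.2) = 3001.2(T − 35.2)
3711.8 T = 105644 − 56780 = 48864
T ≈ 13.16 °C (positive, so assuming full melt was valid).

T_f ≈ 13.2 °C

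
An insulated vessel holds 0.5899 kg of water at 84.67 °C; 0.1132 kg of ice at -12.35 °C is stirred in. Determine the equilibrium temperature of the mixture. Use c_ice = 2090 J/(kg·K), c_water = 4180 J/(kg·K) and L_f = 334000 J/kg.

T_f ≈ 57.2 °C

Energy balance with sensible and latent terms:
warm ice to 0 °C: 0.1132×2090×(0 − (-12.35)) = 2921.9; latent heat to melt: 0.1132×334000 = 37809; warm the meltwater: 473.18 T; water cools: 0.5899×4180×(T − 84.67) = 2465.8(T − 84.67)
2939 T = 208778 − 40731 = 168047
T ≈ 57.18 °C — above 0 °C, consistent with complete melting.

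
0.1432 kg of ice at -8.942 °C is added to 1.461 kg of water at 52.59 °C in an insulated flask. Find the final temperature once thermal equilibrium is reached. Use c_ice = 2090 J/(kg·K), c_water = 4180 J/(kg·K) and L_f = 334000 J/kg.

Net heat exchanged in the isolated system is zero:
warm ice to 0 °C: 0.1432·2090·(0 − (-8.942)) = 2676.2; latent heat to melt: 0.1432·334000 = 47829; warm the meltwater: 598.58 T; water: 6107(T − 52.59)
6705.6 T = 321166 − 50505 = 270661
T ≈ 40.36 °C — above 0 °C, consistent with complete melting.

T_f ≈ 40.4 °C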